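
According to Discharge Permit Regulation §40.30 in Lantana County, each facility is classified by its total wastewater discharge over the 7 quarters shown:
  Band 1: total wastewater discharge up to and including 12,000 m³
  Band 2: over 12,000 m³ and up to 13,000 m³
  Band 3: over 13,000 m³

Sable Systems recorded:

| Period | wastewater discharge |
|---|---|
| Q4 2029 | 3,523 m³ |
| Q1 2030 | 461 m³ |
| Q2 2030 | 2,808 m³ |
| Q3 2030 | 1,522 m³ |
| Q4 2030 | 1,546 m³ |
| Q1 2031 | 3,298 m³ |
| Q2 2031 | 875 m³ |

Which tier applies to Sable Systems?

Band 3

Total wastewater discharge: 3,523 m³ + 461 m³ + 2,808 m³ + 1,522 m³ + 1,546 m³ + 3,298 m³ + 875 m³ = 14,033 m³.
14,033 m³ > 13,000 m³, so Band 3 applies.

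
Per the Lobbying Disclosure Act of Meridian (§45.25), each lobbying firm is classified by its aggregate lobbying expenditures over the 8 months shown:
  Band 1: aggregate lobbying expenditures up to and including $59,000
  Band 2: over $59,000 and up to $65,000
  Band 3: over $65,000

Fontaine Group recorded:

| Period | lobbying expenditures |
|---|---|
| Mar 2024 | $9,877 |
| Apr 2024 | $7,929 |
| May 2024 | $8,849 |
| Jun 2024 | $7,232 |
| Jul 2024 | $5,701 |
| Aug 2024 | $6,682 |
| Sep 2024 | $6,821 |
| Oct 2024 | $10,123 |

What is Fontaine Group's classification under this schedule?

Aggregate lobbying expenditures: $9,877 + $7,929 + $8,849 + $7,232 + $5,701 + $6,682 + $6,821 + $10,123 = $63,214.
$59,000 < $63,214 ≤ $65,000, so Band 2 applies.

Band 2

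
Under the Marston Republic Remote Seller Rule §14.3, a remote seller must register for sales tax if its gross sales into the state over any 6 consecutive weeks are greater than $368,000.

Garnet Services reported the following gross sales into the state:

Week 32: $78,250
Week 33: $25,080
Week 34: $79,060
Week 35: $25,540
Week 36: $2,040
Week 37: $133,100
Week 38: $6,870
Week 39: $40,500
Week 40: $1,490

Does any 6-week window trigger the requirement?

Week 32–Week 37: $78,250 + $25,080 + $79,060 + $25,540 + $2,040 + $133,100 = $343,070 (under)
Week 33–Week 38: $25,080 + $79,060 + $25,540 + $2,040 + $133,100 + $6,870 = $271,690 (under)
Week 34–Week 39: $79,060 + $25,540 + $2,040 + $133,100 + $6,870 + $40,500 = $287,110 (under)
Week 35–Week 40: $25,540 + $2,040 + $133,100 + $6,870 + $40,500 + $1,490 = $209,540 (under)
No window exceeds $368,000.

No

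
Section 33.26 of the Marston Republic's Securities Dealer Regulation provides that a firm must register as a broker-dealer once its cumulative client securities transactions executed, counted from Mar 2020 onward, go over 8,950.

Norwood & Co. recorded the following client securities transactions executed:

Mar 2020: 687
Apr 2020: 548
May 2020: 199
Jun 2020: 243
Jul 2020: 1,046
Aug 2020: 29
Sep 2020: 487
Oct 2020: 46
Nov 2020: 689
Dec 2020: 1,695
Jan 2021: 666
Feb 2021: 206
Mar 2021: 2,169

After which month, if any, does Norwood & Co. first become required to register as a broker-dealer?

Not triggered

Through Mar 2020: 687
Through Apr 2020: 1,235
Through May 2020: 1,434
Through Jun 2020: 1,677
Through Jul 2020: 2,723
Through Aug 2020: 2,752
Through Sep 2020: 3,239
Through Oct 2020: 3,285
Through Nov 2020: 3,974
Through Dec 2020: 5,669
Through Jan 2021: 6,335
Through Feb 2021: 6,541
Through Mar 2021: 8,710
Final cumulative total 8,710 ≤ 8,950; the threshold is never exceeded.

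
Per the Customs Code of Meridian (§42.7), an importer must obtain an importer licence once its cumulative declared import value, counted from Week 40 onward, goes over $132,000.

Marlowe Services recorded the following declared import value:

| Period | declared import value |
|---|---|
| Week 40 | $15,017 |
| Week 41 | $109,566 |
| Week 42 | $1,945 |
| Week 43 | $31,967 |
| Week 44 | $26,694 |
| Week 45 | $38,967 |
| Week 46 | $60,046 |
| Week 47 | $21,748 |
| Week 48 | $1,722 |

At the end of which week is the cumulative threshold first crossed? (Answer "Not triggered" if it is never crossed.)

Through Week 40: $15,017
Through Week 41: $124,583
Through Week 42: $126,528
Through Week 43: $158,495 ← exceeds threshold

Week 43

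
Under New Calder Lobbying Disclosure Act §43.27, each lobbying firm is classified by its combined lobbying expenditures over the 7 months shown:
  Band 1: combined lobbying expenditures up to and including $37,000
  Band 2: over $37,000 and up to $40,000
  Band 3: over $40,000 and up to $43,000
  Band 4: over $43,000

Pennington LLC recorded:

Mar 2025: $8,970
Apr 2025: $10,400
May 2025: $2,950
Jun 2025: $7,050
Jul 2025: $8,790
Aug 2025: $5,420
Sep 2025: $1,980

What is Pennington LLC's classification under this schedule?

Band 4

Combined lobbying expenditures: $8,970 + $10,400 + $2,950 + $7,050 + $8,790 + $5,420 + $1,980 = $45,560.
$45,560 > $43,000, so Band 4 applies.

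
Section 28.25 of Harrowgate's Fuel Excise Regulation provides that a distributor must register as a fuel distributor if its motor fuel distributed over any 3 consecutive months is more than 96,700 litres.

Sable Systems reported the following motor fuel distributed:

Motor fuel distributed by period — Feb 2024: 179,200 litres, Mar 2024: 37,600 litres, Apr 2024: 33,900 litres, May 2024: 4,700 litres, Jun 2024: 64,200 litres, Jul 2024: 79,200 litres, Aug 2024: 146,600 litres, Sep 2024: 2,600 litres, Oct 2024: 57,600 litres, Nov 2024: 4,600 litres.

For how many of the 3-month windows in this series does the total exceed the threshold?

6

Feb 2024–Apr 2024: 179,200 litres + 37,600 litres + 33,900 litres = 250,700 litres (over)
Mar 2024–May 2024: 37,600 litres + 33,900 litres + 4,700 litres = 76,200 litres (under)
Apr 2024–Jun 2024: 33,900 litres + 4,700 litres + 64,200 litres = 102,800 litres (over)
May 2024–Jul 2024: 4,700 litres + 64,200 litres + 79,200 litres = 148,100 litres (over)
Jun 2024–Aug 2024: 64,200 litres + 79,200 litres + 146,600 litres = 290,000 litres (over)
Jul 2024–Sep 2024: 79,200 litres + 146,600 litres + 2,600 litres = 228,400 litres (over)
Aug 2024–Oct 2024: 146,600 litres + 2,600 litres + 57,600 litres = 206,800 litres (over)
Sep 2024–Nov 2024: 2,600 litres + 57,600 litres + 4,600 litres = 64,800 litres (under)
6 windows exceed the threshold.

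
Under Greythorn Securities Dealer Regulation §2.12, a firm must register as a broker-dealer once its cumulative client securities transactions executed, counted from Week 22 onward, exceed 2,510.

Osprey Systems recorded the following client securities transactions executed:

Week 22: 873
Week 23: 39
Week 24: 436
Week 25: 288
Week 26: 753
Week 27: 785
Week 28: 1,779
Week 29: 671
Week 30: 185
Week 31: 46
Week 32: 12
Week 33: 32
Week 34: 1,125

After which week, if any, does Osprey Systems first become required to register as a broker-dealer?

Week 27

Through Week 22: 873
Through Week 23: 912
Through Week 24: 1,348
Through Week 25: 1,636
Through Week 26: 2,389
Through Week 27: 3,174 ← exceeds threshold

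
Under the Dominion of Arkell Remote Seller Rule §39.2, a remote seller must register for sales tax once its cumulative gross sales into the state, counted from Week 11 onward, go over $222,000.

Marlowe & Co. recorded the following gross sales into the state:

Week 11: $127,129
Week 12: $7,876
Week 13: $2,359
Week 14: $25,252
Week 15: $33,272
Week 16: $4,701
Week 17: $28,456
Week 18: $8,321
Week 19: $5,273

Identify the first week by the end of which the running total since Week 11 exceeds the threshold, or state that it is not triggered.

Week 17

Through Week 11: $127,129
Through Week 12: $135,005
Through Week 13: $137,364
Through Week 14: $162,616
Through Week 15: $195,888
Through Week 16: $200,589
Through Week 17: $229,045 ← exceeds threshold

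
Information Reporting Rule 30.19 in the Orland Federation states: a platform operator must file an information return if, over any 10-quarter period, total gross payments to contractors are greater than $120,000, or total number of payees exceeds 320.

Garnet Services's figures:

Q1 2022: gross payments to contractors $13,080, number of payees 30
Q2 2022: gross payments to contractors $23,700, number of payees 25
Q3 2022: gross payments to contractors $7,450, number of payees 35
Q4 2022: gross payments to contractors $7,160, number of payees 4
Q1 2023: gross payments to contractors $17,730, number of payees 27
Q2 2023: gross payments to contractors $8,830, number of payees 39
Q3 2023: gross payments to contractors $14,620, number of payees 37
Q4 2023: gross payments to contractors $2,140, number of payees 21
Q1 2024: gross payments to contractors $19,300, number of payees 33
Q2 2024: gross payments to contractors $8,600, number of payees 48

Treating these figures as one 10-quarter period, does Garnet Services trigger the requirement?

Total gross payments to contractors: $13,080 + $23,700 + $7,450 + $7,160 + $17,730 + $8,830 + $14,620 + $2,140 + $19,300 + $8,600 = $122,610 (> $120,000).
Total number of payees: 30 + 25 + 35 + 4 + 27 + 39 + 37 + 21 + 33 + 48 = 299 (≤ 320).
The test is 'or': at least one threshold is exceeded.

Yes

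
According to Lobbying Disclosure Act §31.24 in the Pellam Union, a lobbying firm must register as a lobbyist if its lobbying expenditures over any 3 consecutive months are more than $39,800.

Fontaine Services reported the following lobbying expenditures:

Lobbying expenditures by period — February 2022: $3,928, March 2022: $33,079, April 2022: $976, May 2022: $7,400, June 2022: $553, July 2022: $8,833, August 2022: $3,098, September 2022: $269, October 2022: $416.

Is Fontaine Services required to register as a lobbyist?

February 2022–April 2022: $3,928 + $33,079 + $976 = $37,983 (under)
March 2022–May 2022: $33,079 + $976 + $7,400 = $41,455 (over)
April 2022–June 2022: $976 + $7,400 + $553 = $8,929 (under)
May 2022–July 2022: $7,400 + $553 + $8,833 = $16,786 (under)
June 2022–August 2022: $553 + $8,833 + $3,098 = $12,484 (under)
July 2022–September 2022: $8,833 + $3,098 + $269 = $12,200 (under)
August 2022–October 2022: $3,098 + $269 + $416 = $3,783 (under)
At least one window exceeds $39,800.

Yes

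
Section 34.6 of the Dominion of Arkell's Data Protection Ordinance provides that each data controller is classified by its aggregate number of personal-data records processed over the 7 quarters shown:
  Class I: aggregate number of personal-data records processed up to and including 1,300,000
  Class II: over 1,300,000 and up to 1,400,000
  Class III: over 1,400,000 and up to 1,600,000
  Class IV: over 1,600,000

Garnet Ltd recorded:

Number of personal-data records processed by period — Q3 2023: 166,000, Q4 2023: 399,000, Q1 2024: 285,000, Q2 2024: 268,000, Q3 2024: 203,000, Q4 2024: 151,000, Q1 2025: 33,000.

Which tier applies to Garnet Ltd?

Aggregate number of personal-data records processed: 166,000 + 399,000 + 285,000 + 268,000 + 203,000 + 151,000 + 33,000 = 1,505,000.
1,400,000 < 1,505,000 ≤ 1,600,000, so Class III applies.

Class III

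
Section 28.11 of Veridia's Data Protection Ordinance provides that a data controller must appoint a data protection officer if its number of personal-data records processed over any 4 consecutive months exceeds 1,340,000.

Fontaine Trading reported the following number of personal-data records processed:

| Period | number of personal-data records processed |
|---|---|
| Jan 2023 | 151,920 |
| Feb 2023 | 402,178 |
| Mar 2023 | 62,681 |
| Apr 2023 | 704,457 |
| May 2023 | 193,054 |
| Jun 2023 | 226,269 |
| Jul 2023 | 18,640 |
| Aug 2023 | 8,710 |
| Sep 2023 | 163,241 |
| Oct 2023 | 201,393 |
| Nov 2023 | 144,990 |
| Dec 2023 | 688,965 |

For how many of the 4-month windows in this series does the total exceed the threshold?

Jan 2023–Apr 2023: 151,920 + 402,178 + 62,681 + 704,457 = 1,321,236 (under)
Feb 2023–May 2023: 402,178 + 62,681 + 704,457 + 193,054 = 1,362,370 (over)
Mar 2023–Jun 2023: 62,681 + 704,457 + 193,054 + 226,269 = 1,186,461 (under)
Apr 2023–Jul 2023: 704,457 + 193,054 + 226,269 + 18,640 = 1,142,420 (under)
May 2023–Aug 2023: 193,054 + 226,269 + 18,640 + 8,710 = 446,673 (under)
Jun 2023–Sep 2023: 226,269 + 18,640 + 8,710 + 163,241 = 416,860 (under)
Jul 2023–Oct 2023: 18,640 + 8,710 + 163,241 + 201,393 = 391,984 (under)
Aug 2023–Nov 2023: 8,710 + 163,241 + 201,393 + 144,990 = 518,334 (under)
Sep 2023–Dec 2023: 163,241 + 201,393 + 144,990 + 688,965 = 1,198,589 (under)
1 window exceeds the threshold.

1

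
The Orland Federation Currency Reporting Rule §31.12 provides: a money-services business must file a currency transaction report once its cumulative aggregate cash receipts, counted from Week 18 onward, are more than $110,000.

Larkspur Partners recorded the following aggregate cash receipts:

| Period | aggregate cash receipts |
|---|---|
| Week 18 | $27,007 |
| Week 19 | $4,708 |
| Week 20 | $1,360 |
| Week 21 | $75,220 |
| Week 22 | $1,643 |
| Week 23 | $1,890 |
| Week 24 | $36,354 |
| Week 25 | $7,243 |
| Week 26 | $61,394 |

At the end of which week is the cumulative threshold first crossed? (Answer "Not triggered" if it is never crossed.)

Through Week 18: $27,007
Through Week 19: $31,715
Through Week 20: $33,075
Through Week 21: $108,295
Through Week 22: $109,938
Through Week 23: $111,828 ← exceeds threshold

Week 23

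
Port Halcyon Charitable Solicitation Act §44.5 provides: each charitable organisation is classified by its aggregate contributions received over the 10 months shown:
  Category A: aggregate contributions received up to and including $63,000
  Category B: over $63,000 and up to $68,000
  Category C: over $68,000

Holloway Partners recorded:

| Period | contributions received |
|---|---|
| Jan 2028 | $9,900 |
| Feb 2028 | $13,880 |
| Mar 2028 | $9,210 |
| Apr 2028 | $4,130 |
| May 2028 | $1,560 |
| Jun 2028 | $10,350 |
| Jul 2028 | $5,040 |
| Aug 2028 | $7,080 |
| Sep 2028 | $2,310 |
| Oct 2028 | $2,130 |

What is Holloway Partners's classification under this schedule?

Aggregate contributions received: $9,900 + $13,880 + $9,210 + $4,130 + $1,560 + $10,350 + $5,040 + $7,080 + $2,310 + $2,130 = $65,590.
$63,000 < $65,590 ≤ $68,000, so Category B applies.

Category B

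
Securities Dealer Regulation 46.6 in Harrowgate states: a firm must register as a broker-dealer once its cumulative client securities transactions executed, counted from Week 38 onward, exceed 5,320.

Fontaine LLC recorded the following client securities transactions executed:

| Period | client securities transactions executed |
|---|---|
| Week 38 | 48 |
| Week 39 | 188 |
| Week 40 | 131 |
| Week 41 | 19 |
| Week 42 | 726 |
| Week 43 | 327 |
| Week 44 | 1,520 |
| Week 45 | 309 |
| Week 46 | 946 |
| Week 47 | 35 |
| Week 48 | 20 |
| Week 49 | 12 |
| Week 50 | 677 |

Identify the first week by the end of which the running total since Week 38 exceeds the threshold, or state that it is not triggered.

Not triggered

Through Week 38: 48
Through Week 39: 236
Through Week 40: 367
Through Week 41: 386
Through Week 42: 1,112
Through Week 43: 1,439
Through Week 44: 2,959
Through Week 45: 3,268
Through Week 46: 4,214
Through Week 47: 4,249
Through Week 48: 4,269
Through Week 49: 4,281
Through Week 50: 4,958
Final cumulative total 4,958 ≤ 5,320; the threshold is never exceeded.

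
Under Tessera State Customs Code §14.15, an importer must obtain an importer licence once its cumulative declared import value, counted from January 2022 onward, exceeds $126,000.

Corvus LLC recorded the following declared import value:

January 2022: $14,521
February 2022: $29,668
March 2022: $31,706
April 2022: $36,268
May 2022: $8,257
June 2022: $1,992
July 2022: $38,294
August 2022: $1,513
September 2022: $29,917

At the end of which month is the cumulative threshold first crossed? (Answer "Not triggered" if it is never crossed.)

July 2022

Through January 2022: $14,521
Through February 2022: $44,189
Through March 2022: $75,895
Through April 2022: $112,163
Through May 2022: $120,420
Through June 2022: $122,412
Through July 2022: $160,706 ← exceeds threshold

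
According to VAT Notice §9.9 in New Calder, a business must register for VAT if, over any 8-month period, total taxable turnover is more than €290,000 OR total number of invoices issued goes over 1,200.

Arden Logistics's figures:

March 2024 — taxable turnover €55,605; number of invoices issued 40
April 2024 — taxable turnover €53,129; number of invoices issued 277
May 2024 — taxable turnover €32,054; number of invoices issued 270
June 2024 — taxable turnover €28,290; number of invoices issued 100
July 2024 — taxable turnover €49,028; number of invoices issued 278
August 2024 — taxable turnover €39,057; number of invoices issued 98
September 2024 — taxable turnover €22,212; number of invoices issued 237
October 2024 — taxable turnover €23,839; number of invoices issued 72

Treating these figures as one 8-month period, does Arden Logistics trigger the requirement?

Yes

Total taxable turnover: €55,605 + €53,129 + €32,054 + €28,290 + €49,028 + €39,057 + €22,212 + €23,839 = €303,214 (> €290,000).
Total number of invoices issued: 40 + 277 + 270 + 100 + 278 + 98 + 237 + 72 = 1,372 (> 1,200).
The test is 'or': at least one threshold is exceeded.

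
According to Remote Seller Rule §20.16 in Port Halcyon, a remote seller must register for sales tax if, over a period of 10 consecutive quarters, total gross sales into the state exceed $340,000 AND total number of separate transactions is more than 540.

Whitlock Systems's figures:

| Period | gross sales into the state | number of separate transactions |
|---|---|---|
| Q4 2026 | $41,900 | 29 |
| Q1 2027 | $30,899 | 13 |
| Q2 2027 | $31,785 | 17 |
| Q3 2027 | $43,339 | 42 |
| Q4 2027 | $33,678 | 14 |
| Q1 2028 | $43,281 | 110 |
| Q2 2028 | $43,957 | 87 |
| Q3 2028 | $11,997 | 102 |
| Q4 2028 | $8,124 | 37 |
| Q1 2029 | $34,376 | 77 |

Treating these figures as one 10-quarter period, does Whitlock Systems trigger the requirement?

No

Total gross sales into the state: $41,900 + $30,899 + $31,785 + $43,339 + $33,678 + $43,281 + $43,957 + $11,997 + $8,124 + $34,376 = $323,336 (≤ $340,000).
Total number of separate transactions: 29 + 13 + 17 + 42 + 14 + 110 + 87 + 102 + 37 + 77 = 528 (≤ 540).
The test is 'and': the rule requires both, and at least one is not exceeded.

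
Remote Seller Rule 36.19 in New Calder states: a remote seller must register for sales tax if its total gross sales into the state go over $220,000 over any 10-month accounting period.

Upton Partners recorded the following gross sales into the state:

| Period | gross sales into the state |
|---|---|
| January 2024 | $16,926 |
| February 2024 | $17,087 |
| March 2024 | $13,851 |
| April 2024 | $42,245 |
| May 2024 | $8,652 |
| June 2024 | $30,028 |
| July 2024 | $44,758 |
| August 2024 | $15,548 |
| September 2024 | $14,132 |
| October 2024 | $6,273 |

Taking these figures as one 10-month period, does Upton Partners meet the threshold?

No

Total gross sales into the state: $16,926 + $17,087 + $13,851 + $42,245 + $8,652 + $30,028 + $44,758 + $15,548 + $14,132 + $6,273 = $209,500.
$209,500 ≤ $220,000, so the threshold is not exceeded.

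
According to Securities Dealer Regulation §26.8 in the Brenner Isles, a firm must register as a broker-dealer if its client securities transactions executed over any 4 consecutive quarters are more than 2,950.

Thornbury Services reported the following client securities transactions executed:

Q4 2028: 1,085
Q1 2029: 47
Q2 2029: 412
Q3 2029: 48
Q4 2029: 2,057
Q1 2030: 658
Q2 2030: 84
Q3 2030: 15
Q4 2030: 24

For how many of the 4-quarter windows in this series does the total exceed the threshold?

1

Q4 2028–Q3 2029: 1,085 + 47 + 412 + 48 = 1,592 (under)
Q1 2029–Q4 2029: 47 + 412 + 48 + 2,057 = 2,564 (under)
Q2 2029–Q1 2030: 412 + 48 + 2,057 + 658 = 3,175 (over)
Q3 2029–Q2 2030: 48 + 2,057 + 658 + 84 = 2,847 (under)
Q4 2029–Q3 2030: 2,057 + 658 + 84 + 15 = 2,814 (under)
Q1 2030–Q4 2030: 658 + 84 + 15 + 24 = 781 (under)
1 window exceeds the threshold.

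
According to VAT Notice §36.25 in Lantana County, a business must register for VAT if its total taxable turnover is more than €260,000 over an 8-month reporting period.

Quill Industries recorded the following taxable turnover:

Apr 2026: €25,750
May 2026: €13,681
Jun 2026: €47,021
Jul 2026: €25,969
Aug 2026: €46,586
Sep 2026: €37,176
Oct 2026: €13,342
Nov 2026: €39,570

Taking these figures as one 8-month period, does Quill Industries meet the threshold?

No

Total taxable turnover: €25,750 + €13,681 + €47,021 + €25,969 + €46,586 + €37,176 + €13,342 + €39,570 = €249,095.
€249,095 ≤ €260,000, so the threshold is not exceeded.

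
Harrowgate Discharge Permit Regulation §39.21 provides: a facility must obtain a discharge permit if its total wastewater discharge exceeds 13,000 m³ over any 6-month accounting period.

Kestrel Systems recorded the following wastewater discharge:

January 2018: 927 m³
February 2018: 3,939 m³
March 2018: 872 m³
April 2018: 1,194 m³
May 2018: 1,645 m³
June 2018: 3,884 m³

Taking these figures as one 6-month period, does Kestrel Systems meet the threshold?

No

Total wastewater discharge: 927 m³ + 3,939 m³ + 872 m³ + 1,194 m³ + 1,645 m³ + 3,884 m³ = 12,461 m³.
12,461 m³ ≤ 13,000 m³, so the threshold is not exceeded.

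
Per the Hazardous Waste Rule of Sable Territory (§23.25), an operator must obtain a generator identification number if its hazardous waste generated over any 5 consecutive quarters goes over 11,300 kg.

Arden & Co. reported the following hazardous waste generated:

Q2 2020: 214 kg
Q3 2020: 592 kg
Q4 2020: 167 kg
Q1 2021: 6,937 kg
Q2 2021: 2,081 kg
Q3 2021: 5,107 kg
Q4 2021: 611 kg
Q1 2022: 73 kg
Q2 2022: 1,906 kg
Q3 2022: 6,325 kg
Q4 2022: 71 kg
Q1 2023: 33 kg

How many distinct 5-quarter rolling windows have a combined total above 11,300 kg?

4

Q2 2020–Q2 2021: 214 kg + 592 kg + 167 kg + 6,937 kg + 2,081 kg = 9,991 kg (under)
Q3 2020–Q3 2021: 592 kg + 167 kg + 6,937 kg + 2,081 kg + 5,107 kg = 14,884 kg (over)
Q4 2020–Q4 2021: 167 kg + 6,937 kg + 2,081 kg + 5,107 kg + 611 kg = 14,903 kg (over)
Q1 2021–Q1 2022: 6,937 kg + 2,081 kg + 5,107 kg + 611 kg + 73 kg = 14,809 kg (over)
Q2 2021–Q2 2022: 2,081 kg + 5,107 kg + 611 kg + 73 kg + 1,906 kg = 9,778 kg (under)
Q3 2021–Q3 2022: 5,107 kg + 611 kg + 73 kg + 1,906 kg + 6,325 kg = 14,022 kg (over)
Q4 2021–Q4 2022: 611 kg + 73 kg + 1,906 kg + 6,325 kg + 71 kg = 8,986 kg (under)
Q1 2022–Q1 2023: 73 kg + 1,906 kg + 6,325 kg + 71 kg + 33 kg = 8,408 kg (under)
4 windows exceed the threshold.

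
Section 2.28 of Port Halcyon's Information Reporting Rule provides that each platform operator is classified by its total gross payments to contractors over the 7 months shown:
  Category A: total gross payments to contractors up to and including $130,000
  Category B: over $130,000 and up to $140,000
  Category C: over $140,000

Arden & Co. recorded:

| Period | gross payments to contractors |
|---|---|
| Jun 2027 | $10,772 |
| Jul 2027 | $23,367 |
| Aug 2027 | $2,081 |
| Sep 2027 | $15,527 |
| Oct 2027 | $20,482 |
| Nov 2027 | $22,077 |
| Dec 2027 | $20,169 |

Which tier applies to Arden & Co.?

Total gross payments to contractors: $10,772 + $23,367 + $2,081 + $15,527 + $20,482 + $22,077 + $20,169 = $114,475.
$114,475 ≤ $130,000, so Category A applies.

Category A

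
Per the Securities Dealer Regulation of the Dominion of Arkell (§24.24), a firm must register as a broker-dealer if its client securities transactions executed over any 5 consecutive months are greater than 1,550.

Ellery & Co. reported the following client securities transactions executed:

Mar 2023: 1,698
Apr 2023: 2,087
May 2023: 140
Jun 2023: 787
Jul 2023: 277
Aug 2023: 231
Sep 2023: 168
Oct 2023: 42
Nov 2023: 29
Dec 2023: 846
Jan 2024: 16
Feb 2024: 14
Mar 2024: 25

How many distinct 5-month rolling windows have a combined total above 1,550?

3

Mar 2023–Jul 2023: 1,698 + 2,087 + 140 + 787 + 277 = 4,989 (over)
Apr 2023–Aug 2023: 2,087 + 140 + 787 + 277 + 231 = 3,522 (over)
May 2023–Sep 2023: 140 + 787 + 277 + 231 + 168 = 1,603 (over)
Jun 2023–Oct 2023: 787 + 277 + 231 + 168 + 42 = 1,505 (under)
Jul 2023–Nov 2023: 277 + 231 + 168 + 42 + 29 = 747 (under)
Aug 2023–Dec 2023: 231 + 168 + 42 + 29 + 846 = 1,316 (under)
Sep 2023–Jan 2024: 168 + 42 + 29 + 846 + 16 = 1,101 (under)
Oct 2023–Feb 2024: 42 + 29 + 846 + 16 + 14 = 947 (under)
Nov 2023–Mar 2024: 29 + 846 + 16 + 14 + 25 = 930 (under)
3 windows exceed the threshold.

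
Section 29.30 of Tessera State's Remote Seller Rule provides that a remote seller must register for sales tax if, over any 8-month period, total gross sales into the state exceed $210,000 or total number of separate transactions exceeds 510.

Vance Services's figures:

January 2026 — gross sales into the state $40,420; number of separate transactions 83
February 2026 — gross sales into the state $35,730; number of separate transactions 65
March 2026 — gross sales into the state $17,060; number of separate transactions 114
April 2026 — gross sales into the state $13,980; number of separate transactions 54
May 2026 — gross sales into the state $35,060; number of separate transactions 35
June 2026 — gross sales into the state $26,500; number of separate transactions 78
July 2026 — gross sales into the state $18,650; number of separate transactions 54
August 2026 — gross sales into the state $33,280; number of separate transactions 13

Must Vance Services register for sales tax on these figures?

Total gross sales into the state: $40,420 + $35,730 + $17,060 + $13,980 + $35,060 + $26,500 + $18,650 + $33,280 = $220,680 (> $210,000).
Total number of separate transactions: 83 + 65 + 114 + 54 + 35 + 78 + 54 + 13 = 496 (≤ 510).
The test is 'or': at least one threshold is exceeded.

Yes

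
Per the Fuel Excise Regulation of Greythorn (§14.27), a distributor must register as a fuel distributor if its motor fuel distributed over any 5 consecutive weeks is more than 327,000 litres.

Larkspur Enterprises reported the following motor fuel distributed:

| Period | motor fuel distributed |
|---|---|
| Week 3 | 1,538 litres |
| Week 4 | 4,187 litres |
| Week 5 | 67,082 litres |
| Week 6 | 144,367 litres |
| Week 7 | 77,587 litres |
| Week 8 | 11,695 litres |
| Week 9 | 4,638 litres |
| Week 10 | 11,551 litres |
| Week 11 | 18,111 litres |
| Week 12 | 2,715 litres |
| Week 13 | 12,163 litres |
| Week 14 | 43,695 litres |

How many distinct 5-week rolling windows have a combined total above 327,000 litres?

0

Week 3–Week 7: 1,538 litres + 4,187 litres + 67,082 litres + 144,367 litres + 77,587 litres = 294,761 litres (under)
Week 4–Week 8: 4,187 litres + 67,082 litres + 144,367 litres + 77,587 litres + 11,695 litres = 304,918 litres (under)
Week 5–Week 9: 67,082 litres + 144,367 litres + 77,587 litres + 11,695 litres + 4,638 litres = 305,369 litres (under)
Week 6–Week 10: 144,367 litres + 77,587 litres + 11,695 litres + 4,638 litres + 11,551 litres = 249,838 litres (under)
Week 7–Week 11: 77,587 litres + 11,695 litres + 4,638 litres + 11,551 litres + 18,111 litres = 123,582 litres (under)
Week 8–Week 12: 11,695 litres + 4,638 litres + 11,551 litres + 18,111 litres + 2,715 litres = 48,710 litres (under)
Week 9–Week 13: 4,638 litres + 11,551 litres + 18,111 litres + 2,715 litres + 12,163 litres = 49,178 litres (under)
Week 10–Week 14: 11,551 litres + 18,111 litres + 2,715 litres + 12,163 litres + 43,695 litres = 88,235 litres (under)
0 windows exceed the threshold.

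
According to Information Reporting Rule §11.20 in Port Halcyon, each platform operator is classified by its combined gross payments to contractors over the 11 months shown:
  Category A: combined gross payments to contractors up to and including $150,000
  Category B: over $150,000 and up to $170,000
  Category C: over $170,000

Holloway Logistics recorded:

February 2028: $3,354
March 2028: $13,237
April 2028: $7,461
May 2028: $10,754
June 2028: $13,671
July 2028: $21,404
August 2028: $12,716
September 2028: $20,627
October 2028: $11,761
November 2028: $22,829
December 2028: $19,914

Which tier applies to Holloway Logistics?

Category B

Combined gross payments to contractors: $3,354 + $13,237 + $7,461 + $10,754 + $13,671 + $21,404 + $12,716 + $20,627 + $11,761 + $22,829 + $19,914 = $157,728.
$150,000 < $157,728 ≤ $170,000, so Category B applies.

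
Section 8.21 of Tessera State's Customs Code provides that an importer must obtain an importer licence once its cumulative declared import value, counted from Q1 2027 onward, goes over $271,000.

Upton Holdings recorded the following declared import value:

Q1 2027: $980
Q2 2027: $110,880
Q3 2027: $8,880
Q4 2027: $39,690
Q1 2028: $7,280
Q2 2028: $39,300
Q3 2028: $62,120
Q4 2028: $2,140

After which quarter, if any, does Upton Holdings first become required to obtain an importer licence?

Through Q1 2027: $980
Through Q2 2027: $111,860
Through Q3 2027: $120,740
Through Q4 2027: $160,430
Through Q1 2028: $167,710
Through Q2 2028: $207,010
Through Q3 2028: $269,130
Through Q4 2028: $271,270 ← exceeds threshold

Q4 2028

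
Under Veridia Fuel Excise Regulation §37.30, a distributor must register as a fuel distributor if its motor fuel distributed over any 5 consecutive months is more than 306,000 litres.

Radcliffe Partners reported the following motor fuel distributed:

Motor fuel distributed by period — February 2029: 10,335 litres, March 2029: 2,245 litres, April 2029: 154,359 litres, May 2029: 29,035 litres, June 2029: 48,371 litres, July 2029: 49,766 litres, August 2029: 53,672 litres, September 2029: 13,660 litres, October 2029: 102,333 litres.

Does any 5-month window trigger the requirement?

February 2029–June 2029: 10,335 litres + 2,245 litres + 154,359 litres + 29,035 litres + 48,371 litres = 244,345 litres (under)
March 2029–July 2029: 2,245 litres + 154,359 litres + 29,035 litres + 48,371 litres + 49,766 litres = 283,776 litres (under)
April 2029–August 2029: 154,359 litres + 29,035 litres + 48,371 litres + 49,766 litres + 53,672 litres = 335,203 litres (over)
May 2029–September 2029: 29,035 litres + 48,371 litres + 49,766 litres + 53,672 litres + 13,660 litres = 194,504 litres (under)
June 2029–October 2029: 48,371 litres + 49,766 litres + 53,672 litres + 13,660 litres + 102,333 litres = 267,802 litres (under)
At least one window exceeds 306,000 litres.

Yes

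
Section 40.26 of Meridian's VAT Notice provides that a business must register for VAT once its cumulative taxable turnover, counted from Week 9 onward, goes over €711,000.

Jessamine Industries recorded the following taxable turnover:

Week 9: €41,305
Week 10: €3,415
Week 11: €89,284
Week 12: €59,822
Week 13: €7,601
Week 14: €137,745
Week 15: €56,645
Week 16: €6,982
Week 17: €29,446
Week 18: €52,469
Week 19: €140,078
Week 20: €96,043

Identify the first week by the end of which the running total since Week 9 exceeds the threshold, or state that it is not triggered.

Through Week 9: €41,305
Through Week 10: €44,720
Through Week 11: €134,004
Through Week 12: €193,826
Through Week 13: €201,427
Through Week 14: €339,172
Through Week 15: €395,817
Through Week 16: €402,799
Through Week 17: €432,245
Through Week 18: €484,714
Through Week 19: €624,792
Through Week 20: €720,835 ← exceeds threshold

Week 20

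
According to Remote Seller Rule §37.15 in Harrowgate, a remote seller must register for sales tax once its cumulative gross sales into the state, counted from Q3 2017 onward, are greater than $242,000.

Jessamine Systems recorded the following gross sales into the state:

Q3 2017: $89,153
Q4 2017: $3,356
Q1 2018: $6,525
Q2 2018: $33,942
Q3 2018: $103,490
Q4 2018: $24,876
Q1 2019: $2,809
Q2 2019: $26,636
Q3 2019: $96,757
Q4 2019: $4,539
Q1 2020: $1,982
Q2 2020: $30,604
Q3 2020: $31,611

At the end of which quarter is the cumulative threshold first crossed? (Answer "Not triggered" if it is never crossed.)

Through Q3 2017: $89,153
Through Q4 2017: $92,509
Through Q1 2018: $99,034
Through Q2 2018: $132,976
Through Q3 2018: $236,466
Through Q4 2018: $261,342 ← exceeds threshold

Q4 2018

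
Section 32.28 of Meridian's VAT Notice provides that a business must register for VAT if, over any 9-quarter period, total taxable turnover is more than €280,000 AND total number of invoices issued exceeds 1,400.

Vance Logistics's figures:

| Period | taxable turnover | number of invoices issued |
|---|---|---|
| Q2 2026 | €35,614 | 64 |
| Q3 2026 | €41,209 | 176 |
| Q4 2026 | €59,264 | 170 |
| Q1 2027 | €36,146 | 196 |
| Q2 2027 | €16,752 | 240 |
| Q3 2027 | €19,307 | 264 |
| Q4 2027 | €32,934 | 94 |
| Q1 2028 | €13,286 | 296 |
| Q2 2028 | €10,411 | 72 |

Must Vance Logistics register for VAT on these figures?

Total taxable turnover: €35,614 + €41,209 + €59,264 + €36,146 + €16,752 + €19,307 + €32,934 + €13,286 + €10,411 = €264,923 (≤ €280,000).
Total number of invoices issued: 64 + 176 + 170 + 196 + 240 + 264 + 94 + 296 + 72 = 1,572 (> 1,400).
The test is 'and': the rule requires both, and at least one is not exceeded.

No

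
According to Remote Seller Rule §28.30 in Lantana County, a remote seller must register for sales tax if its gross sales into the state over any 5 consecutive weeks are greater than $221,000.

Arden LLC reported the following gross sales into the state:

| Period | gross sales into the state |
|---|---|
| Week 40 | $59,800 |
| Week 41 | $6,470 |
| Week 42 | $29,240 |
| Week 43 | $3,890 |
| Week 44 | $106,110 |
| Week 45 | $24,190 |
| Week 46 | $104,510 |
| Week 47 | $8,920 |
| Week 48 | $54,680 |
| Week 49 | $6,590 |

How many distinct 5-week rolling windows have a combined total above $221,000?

Week 40–Week 44: $59,800 + $6,470 + $29,240 + $3,890 + $106,110 = $205,510 (under)
Week 41–Week 45: $6,470 + $29,240 + $3,890 + $106,110 + $24,190 = $169,900 (under)
Week 42–Week 46: $29,240 + $3,890 + $106,110 + $24,190 + $104,510 = $267,940 (over)
Week 43–Week 47: $3,890 + $106,110 + $24,190 + $104,510 + $8,920 = $247,620 (over)
Week 44–Week 48: $106,110 + $24,190 + $104,510 + $8,920 + $54,680 = $298,410 (over)
Week 45–Week 49: $24,190 + $104,510 + $8,920 + $54,680 + $6,590 = $198,890 (under)
3 windows exceed the threshold.

3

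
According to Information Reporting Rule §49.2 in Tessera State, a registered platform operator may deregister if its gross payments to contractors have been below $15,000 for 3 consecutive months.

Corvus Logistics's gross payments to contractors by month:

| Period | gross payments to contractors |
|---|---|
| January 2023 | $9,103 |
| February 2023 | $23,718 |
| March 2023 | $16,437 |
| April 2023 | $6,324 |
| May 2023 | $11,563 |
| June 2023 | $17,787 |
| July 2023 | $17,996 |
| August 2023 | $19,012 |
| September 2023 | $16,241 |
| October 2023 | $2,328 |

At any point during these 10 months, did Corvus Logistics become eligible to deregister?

Months below $15,000: January 2023, April 2023, May 2023, October 2023.
Longest run of consecutive months below the threshold: 2.
2 < 3, so Corvus Logistics never became eligible.

No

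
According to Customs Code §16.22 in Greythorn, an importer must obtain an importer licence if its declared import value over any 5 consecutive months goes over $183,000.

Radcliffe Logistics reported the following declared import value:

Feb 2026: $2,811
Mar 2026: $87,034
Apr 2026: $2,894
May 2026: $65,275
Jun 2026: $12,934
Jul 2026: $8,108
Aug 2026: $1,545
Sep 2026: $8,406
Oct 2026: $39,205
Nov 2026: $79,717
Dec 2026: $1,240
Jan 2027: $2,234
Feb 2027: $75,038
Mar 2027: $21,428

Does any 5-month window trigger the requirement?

Feb 2026–Jun 2026: $2,811 + $87,034 + $2,894 + $65,275 + $12,934 = $170,948 (under)
Mar 2026–Jul 2026: $87,034 + $2,894 + $65,275 + $12,934 + $8,108 = $176,245 (under)
Apr 2026–Aug 2026: $2,894 + $65,275 + $12,934 + $8,108 + $1,545 = $90,756 (under)
May 2026–Sep 2026: $65,275 + $12,934 + $8,108 + $1,545 + $8,406 = $96,268 (under)
Jun 2026–Oct 2026: $12,934 + $8,108 + $1,545 + $8,406 + $39,205 = $70,198 (under)
Jul 2026–Nov 2026: $8,108 + $1,545 + $8,406 + $39,205 + $79,717 = $136,981 (under)
Aug 2026–Dec 2026: $1,545 + $8,406 + $39,205 + $79,717 + $1,240 = $130,113 (under)
Sep 2026–Jan 2027: $8,406 + $39,205 + $79,717 + $1,240 + $2,234 = $130,802 (under)
Oct 2026–Feb 2027: $39,205 + $79,717 + $1,240 + $2,234 + $75,038 = $197,434 (over)
Nov 2026–Mar 2027: $79,717 + $1,240 + $2,234 + $75,038 + $21,428 = $179,657 (under)
At least one window exceeds $183,000.

Yes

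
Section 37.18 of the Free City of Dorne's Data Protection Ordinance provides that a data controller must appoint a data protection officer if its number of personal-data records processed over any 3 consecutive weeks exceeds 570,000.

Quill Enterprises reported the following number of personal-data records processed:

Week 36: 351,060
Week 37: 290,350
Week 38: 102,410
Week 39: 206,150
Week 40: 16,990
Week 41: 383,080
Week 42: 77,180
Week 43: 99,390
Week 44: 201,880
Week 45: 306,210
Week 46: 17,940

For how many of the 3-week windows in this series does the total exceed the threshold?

Week 36–Week 38: 351,060 + 290,350 + 102,410 = 743,820 (over)
Week 37–Week 39: 290,350 + 102,410 + 206,150 = 598,910 (over)
Week 38–Week 40: 102,410 + 206,150 + 16,990 = 325,550 (under)
Week 39–Week 41: 206,150 + 16,990 + 383,080 = 606,220 (over)
Week 40–Week 42: 16,990 + 383,080 + 77,180 = 477,250 (under)
Week 41–Week 43: 383,080 + 77,180 + 99,390 = 559,650 (under)
Week 42–Week 44: 77,180 + 99,390 + 201,880 = 378,450 (under)
Week 43–Week 45: 99,390 + 201,880 + 306,210 = 607,480 (over)
Week 44–Week 46: 201,880 + 306,210 + 17,940 = 526,030 (under)
4 windows exceed the threshold.

4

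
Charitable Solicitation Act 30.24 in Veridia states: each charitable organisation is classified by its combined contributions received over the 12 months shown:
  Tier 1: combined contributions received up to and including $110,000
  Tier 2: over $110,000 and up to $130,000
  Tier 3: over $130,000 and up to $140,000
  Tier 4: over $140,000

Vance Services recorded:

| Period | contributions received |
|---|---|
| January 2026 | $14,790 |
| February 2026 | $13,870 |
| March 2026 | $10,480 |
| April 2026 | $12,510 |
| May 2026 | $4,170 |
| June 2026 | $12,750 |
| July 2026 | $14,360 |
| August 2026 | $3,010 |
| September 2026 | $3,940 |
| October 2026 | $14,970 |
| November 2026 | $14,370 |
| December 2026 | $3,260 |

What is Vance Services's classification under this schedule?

Tier 2

Combined contributions received: $14,790 + $13,870 + $10,480 + $12,510 + $4,170 + $12,750 + $14,360 + $3,010 + $3,940 + $14,970 + $14,370 + $3,260 = $122,480.
$110,000 < $122,480 ≤ $130,000, so Tier 2 applies.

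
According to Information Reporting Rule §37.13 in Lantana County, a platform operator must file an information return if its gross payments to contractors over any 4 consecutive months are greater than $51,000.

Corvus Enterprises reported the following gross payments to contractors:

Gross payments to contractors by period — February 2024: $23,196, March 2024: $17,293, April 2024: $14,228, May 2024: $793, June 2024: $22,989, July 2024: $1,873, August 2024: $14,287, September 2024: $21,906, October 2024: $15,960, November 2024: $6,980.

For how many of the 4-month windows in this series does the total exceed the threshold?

February 2024–May 2024: $23,196 + $17,293 + $14,228 + $793 = $55,510 (over)
March 2024–June 2024: $17,293 + $14,228 + $793 + $22,989 = $55,303 (over)
April 2024–July 2024: $14,228 + $793 + $22,989 + $1,873 = $39,883 (under)
May 2024–August 2024: $793 + $22,989 + $1,873 + $14,287 = $39,942 (under)
June 2024–September 2024: $22,989 + $1,873 + $14,287 + $21,906 = $61,055 (over)
July 2024–October 2024: $1,873 + $14,287 + $21,906 + $15,960 = $54,026 (over)
August 2024–November 2024: $14,287 + $21,906 + $15,960 + $6,980 = $59,133 (over)
5 windows exceed the threshold.

5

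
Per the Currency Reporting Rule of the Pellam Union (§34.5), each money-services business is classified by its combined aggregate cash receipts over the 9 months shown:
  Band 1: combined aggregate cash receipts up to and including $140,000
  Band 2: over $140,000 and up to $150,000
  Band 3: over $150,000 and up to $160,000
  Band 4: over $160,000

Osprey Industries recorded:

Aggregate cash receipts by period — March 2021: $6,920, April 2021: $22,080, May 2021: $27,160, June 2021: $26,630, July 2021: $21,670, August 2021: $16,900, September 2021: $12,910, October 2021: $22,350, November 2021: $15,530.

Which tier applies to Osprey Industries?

Combined aggregate cash receipts: $6,920 + $22,080 + $27,160 + $26,630 + $21,670 + $16,900 + $12,910 + $22,350 + $15,530 = $172,150.
$172,150 > $160,000, so Band 4 applies.

Band 4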